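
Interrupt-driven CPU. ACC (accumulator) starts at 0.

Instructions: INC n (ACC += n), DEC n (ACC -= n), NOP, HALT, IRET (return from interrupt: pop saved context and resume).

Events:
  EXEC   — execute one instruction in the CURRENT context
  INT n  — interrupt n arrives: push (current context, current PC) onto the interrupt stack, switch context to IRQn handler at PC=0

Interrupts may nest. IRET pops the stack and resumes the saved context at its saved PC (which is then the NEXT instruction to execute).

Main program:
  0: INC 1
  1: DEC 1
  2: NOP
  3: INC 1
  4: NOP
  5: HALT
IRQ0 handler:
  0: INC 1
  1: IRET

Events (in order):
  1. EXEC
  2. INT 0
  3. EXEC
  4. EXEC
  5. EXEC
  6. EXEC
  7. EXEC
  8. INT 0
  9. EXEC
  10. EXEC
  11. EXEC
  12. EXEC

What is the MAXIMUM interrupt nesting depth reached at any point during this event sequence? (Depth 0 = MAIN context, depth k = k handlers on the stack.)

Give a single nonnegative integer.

Answer: 1

Derivation:
Event 1 (EXEC): [MAIN] PC=0: INC 1 -> ACC=1 [depth=0]
Event 2 (INT 0): INT 0 arrives: push (MAIN, PC=1), enter IRQ0 at PC=0 (depth now 1) [depth=1]
Event 3 (EXEC): [IRQ0] PC=0: INC 1 -> ACC=2 [depth=1]
Event 4 (EXEC): [IRQ0] PC=1: IRET -> resume MAIN at PC=1 (depth now 0) [depth=0]
Event 5 (EXEC): [MAIN] PC=1: DEC 1 -> ACC=1 [depth=0]
Event 6 (EXEC): [MAIN] PC=2: NOP [depth=0]
Event 7 (EXEC): [MAIN] PC=3: INC 1 -> ACC=2 [depth=0]
Event 8 (INT 0): INT 0 arrives: push (MAIN, PC=4), enter IRQ0 at PC=0 (depth now 1) [depth=1]
Event 9 (EXEC): [IRQ0] PC=0: INC 1 -> ACC=3 [depth=1]
Event 10 (EXEC): [IRQ0] PC=1: IRET -> resume MAIN at PC=4 (depth now 0) [depth=0]
Event 11 (EXEC): [MAIN] PC=4: NOP [depth=0]
Event 12 (EXEC): [MAIN] PC=5: HALT [depth=0]
Max depth observed: 1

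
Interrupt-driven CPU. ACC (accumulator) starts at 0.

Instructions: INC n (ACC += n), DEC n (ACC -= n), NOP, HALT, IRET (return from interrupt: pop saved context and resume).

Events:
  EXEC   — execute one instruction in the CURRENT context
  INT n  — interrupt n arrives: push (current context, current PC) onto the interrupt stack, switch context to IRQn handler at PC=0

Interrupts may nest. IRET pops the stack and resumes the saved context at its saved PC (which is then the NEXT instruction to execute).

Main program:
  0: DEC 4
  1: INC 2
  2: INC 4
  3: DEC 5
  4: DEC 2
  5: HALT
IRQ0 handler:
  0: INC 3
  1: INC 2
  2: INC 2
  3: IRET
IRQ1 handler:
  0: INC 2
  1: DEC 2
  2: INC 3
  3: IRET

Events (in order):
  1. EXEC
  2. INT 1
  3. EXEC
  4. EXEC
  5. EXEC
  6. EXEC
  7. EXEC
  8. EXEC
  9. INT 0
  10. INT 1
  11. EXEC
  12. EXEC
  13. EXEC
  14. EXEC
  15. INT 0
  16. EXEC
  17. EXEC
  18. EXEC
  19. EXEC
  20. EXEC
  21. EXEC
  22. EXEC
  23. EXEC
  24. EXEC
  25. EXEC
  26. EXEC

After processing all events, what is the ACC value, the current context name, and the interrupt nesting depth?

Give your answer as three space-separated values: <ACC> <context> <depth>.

Answer: 15 MAIN 0

Derivation:
Event 1 (EXEC): [MAIN] PC=0: DEC 4 -> ACC=-4
Event 2 (INT 1): INT 1 arrives: push (MAIN, PC=1), enter IRQ1 at PC=0 (depth now 1)
Event 3 (EXEC): [IRQ1] PC=0: INC 2 -> ACC=-2
Event 4 (EXEC): [IRQ1] PC=1: DEC 2 -> ACC=-4
Event 5 (EXEC): [IRQ1] PC=2: INC 3 -> ACC=-1
Event 6 (EXEC): [IRQ1] PC=3: IRET -> resume MAIN at PC=1 (depth now 0)
Event 7 (EXEC): [MAIN] PC=1: INC 2 -> ACC=1
Event 8 (EXEC): [MAIN] PC=2: INC 4 -> ACC=5
Event 9 (INT 0): INT 0 arrives: push (MAIN, PC=3), enter IRQ0 at PC=0 (depth now 1)
Event 10 (INT 1): INT 1 arrives: push (IRQ0, PC=0), enter IRQ1 at PC=0 (depth now 2)
Event 11 (EXEC): [IRQ1] PC=0: INC 2 -> ACC=7
Event 12 (EXEC): [IRQ1] PC=1: DEC 2 -> ACC=5
Event 13 (EXEC): [IRQ1] PC=2: INC 3 -> ACC=8
Event 14 (EXEC): [IRQ1] PC=3: IRET -> resume IRQ0 at PC=0 (depth now 1)
Event 15 (INT 0): INT 0 arrives: push (IRQ0, PC=0), enter IRQ0 at PC=0 (depth now 2)
Event 16 (EXEC): [IRQ0] PC=0: INC 3 -> ACC=11
Event 17 (EXEC): [IRQ0] PC=1: INC 2 -> ACC=13
Event 18 (EXEC): [IRQ0] PC=2: INC 2 -> ACC=15
Event 19 (EXEC): [IRQ0] PC=3: IRET -> resume IRQ0 at PC=0 (depth now 1)
Event 20 (EXEC): [IRQ0] PC=0: INC 3 -> ACC=18
Event 21 (EXEC): [IRQ0] PC=1: INC 2 -> ACC=20
Event 22 (EXEC): [IRQ0] PC=2: INC 2 -> ACC=22
Event 23 (EXEC): [IRQ0] PC=3: IRET -> resume MAIN at PC=3 (depth now 0)
Event 24 (EXEC): [MAIN] PC=3: DEC 5 -> ACC=17
Event 25 (EXEC): [MAIN] PC=4: DEC 2 -> ACC=15
Event 26 (EXEC): [MAIN] PC=5: HALT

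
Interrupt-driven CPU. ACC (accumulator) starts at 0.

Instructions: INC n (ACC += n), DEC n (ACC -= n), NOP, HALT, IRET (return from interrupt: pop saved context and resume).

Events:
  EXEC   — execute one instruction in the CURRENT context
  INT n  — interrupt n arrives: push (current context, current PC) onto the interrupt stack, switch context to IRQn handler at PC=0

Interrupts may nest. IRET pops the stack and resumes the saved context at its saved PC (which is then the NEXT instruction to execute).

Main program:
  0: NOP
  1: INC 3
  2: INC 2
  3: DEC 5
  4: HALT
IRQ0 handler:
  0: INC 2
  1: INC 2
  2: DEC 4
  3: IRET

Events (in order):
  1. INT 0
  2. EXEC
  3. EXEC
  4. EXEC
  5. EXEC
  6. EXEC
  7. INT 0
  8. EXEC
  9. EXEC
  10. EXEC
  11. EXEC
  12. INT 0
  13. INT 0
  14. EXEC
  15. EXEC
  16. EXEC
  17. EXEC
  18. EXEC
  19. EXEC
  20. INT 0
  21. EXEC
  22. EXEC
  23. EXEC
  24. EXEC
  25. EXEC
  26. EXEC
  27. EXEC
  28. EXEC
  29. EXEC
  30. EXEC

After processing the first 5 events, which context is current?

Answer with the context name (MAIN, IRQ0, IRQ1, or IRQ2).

Event 1 (INT 0): INT 0 arrives: push (MAIN, PC=0), enter IRQ0 at PC=0 (depth now 1)
Event 2 (EXEC): [IRQ0] PC=0: INC 2 -> ACC=2
Event 3 (EXEC): [IRQ0] PC=1: INC 2 -> ACC=4
Event 4 (EXEC): [IRQ0] PC=2: DEC 4 -> ACC=0
Event 5 (EXEC): [IRQ0] PC=3: IRET -> resume MAIN at PC=0 (depth now 0)

Answer: MAIN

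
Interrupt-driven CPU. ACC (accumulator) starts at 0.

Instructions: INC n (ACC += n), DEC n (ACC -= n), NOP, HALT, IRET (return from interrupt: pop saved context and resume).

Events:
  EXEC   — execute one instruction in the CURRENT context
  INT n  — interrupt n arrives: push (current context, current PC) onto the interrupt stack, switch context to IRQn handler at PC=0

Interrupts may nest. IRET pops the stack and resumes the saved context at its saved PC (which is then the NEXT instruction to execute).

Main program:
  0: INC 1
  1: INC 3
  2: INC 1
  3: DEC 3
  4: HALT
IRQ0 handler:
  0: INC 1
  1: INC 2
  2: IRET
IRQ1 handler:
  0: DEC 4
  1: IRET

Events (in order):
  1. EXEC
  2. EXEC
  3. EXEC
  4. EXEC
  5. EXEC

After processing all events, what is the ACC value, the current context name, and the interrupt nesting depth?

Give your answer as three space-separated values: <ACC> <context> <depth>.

Event 1 (EXEC): [MAIN] PC=0: INC 1 -> ACC=1
Event 2 (EXEC): [MAIN] PC=1: INC 3 -> ACC=4
Event 3 (EXEC): [MAIN] PC=2: INC 1 -> ACC=5
Event 4 (EXEC): [MAIN] PC=3: DEC 3 -> ACC=2
Event 5 (EXEC): [MAIN] PC=4: HALT

Answer: 2 MAIN 0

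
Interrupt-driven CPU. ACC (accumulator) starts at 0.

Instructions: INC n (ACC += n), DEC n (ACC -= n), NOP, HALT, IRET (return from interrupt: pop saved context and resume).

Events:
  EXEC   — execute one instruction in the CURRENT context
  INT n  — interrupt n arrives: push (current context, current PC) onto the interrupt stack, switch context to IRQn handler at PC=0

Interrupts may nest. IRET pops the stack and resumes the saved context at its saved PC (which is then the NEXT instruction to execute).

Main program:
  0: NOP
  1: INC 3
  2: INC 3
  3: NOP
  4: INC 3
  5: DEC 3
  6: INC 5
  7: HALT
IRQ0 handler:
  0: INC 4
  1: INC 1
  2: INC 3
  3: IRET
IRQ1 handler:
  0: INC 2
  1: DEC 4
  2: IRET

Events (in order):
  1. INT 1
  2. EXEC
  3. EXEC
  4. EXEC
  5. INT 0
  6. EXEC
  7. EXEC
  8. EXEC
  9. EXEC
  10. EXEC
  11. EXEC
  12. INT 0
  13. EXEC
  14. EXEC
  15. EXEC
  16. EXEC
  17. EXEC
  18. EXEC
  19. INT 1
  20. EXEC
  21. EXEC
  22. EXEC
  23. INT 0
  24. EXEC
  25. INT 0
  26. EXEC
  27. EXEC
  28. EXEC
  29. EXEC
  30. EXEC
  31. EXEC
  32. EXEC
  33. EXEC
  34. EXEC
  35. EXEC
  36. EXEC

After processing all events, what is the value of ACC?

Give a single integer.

Event 1 (INT 1): INT 1 arrives: push (MAIN, PC=0), enter IRQ1 at PC=0 (depth now 1)
Event 2 (EXEC): [IRQ1] PC=0: INC 2 -> ACC=2
Event 3 (EXEC): [IRQ1] PC=1: DEC 4 -> ACC=-2
Event 4 (EXEC): [IRQ1] PC=2: IRET -> resume MAIN at PC=0 (depth now 0)
Event 5 (INT 0): INT 0 arrives: push (MAIN, PC=0), enter IRQ0 at PC=0 (depth now 1)
Event 6 (EXEC): [IRQ0] PC=0: INC 4 -> ACC=2
Event 7 (EXEC): [IRQ0] PC=1: INC 1 -> ACC=3
Event 8 (EXEC): [IRQ0] PC=2: INC 3 -> ACC=6
Event 9 (EXEC): [IRQ0] PC=3: IRET -> resume MAIN at PC=0 (depth now 0)
Event 10 (EXEC): [MAIN] PC=0: NOP
Event 11 (EXEC): [MAIN] PC=1: INC 3 -> ACC=9
Event 12 (INT 0): INT 0 arrives: push (MAIN, PC=2), enter IRQ0 at PC=0 (depth now 1)
Event 13 (EXEC): [IRQ0] PC=0: INC 4 -> ACC=13
Event 14 (EXEC): [IRQ0] PC=1: INC 1 -> ACC=14
Event 15 (EXEC): [IRQ0] PC=2: INC 3 -> ACC=17
Event 16 (EXEC): [IRQ0] PC=3: IRET -> resume MAIN at PC=2 (depth now 0)
Event 17 (EXEC): [MAIN] PC=2: INC 3 -> ACC=20
Event 18 (EXEC): [MAIN] PC=3: NOP
Event 19 (INT 1): INT 1 arrives: push (MAIN, PC=4), enter IRQ1 at PC=0 (depth now 1)
Event 20 (EXEC): [IRQ1] PC=0: INC 2 -> ACC=22
Event 21 (EXEC): [IRQ1] PC=1: DEC 4 -> ACC=18
Event 22 (EXEC): [IRQ1] PC=2: IRET -> resume MAIN at PC=4 (depth now 0)
Event 23 (INT 0): INT 0 arrives: push (MAIN, PC=4), enter IRQ0 at PC=0 (depth now 1)
Event 24 (EXEC): [IRQ0] PC=0: INC 4 -> ACC=22
Event 25 (INT 0): INT 0 arrives: push (IRQ0, PC=1), enter IRQ0 at PC=0 (depth now 2)
Event 26 (EXEC): [IRQ0] PC=0: INC 4 -> ACC=26
Event 27 (EXEC): [IRQ0] PC=1: INC 1 -> ACC=27
Event 28 (EXEC): [IRQ0] PC=2: INC 3 -> ACC=30
Event 29 (EXEC): [IRQ0] PC=3: IRET -> resume IRQ0 at PC=1 (depth now 1)
Event 30 (EXEC): [IRQ0] PC=1: INC 1 -> ACC=31
Event 31 (EXEC): [IRQ0] PC=2: INC 3 -> ACC=34
Event 32 (EXEC): [IRQ0] PC=3: IRET -> resume MAIN at PC=4 (depth now 0)
Event 33 (EXEC): [MAIN] PC=4: INC 3 -> ACC=37
Event 34 (EXEC): [MAIN] PC=5: DEC 3 -> ACC=34
Event 35 (EXEC): [MAIN] PC=6: INC 5 -> ACC=39
Event 36 (EXEC): [MAIN] PC=7: HALT

Answer: 39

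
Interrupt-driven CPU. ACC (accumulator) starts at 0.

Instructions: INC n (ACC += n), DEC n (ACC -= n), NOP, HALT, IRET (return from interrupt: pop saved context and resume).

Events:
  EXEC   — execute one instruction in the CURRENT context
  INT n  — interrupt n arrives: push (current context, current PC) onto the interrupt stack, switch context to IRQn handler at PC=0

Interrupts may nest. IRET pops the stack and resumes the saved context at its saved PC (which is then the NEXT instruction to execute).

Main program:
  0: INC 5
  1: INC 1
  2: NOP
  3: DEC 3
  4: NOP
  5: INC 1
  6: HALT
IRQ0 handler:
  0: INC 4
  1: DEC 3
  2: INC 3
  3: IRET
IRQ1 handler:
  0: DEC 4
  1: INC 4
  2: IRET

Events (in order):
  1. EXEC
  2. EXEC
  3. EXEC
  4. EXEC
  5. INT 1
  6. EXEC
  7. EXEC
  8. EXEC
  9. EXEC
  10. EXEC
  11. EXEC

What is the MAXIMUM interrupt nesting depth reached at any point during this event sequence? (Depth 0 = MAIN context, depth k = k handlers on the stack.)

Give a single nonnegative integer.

Answer: 1

Derivation:
Event 1 (EXEC): [MAIN] PC=0: INC 5 -> ACC=5 [depth=0]
Event 2 (EXEC): [MAIN] PC=1: INC 1 -> ACC=6 [depth=0]
Event 3 (EXEC): [MAIN] PC=2: NOP [depth=0]
Event 4 (EXEC): [MAIN] PC=3: DEC 3 -> ACC=3 [depth=0]
Event 5 (INT 1): INT 1 arrives: push (MAIN, PC=4), enter IRQ1 at PC=0 (depth now 1) [depth=1]
Event 6 (EXEC): [IRQ1] PC=0: DEC 4 -> ACC=-1 [depth=1]
Event 7 (EXEC): [IRQ1] PC=1: INC 4 -> ACC=3 [depth=1]
Event 8 (EXEC): [IRQ1] PC=2: IRET -> resume MAIN at PC=4 (depth now 0) [depth=0]
Event 9 (EXEC): [MAIN] PC=4: NOP [depth=0]
Event 10 (EXEC): [MAIN] PC=5: INC 1 -> ACC=4 [depth=0]
Event 11 (EXEC): [MAIN] PC=6: HALT [depth=0]
Max depth observed: 1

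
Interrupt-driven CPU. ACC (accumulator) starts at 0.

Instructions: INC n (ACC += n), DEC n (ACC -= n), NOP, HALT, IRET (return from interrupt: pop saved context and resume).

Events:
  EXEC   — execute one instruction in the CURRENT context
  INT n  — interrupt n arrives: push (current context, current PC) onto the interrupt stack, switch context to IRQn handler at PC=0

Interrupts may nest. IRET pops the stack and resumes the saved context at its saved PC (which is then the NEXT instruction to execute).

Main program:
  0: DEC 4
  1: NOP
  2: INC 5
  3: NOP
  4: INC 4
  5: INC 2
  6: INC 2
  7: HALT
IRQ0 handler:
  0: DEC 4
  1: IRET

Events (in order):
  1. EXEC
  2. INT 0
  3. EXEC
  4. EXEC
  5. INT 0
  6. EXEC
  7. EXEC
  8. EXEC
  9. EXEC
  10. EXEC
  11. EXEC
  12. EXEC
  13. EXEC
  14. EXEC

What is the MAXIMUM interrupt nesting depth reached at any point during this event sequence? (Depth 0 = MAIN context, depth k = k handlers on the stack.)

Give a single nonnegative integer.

Answer: 1

Derivation:
Event 1 (EXEC): [MAIN] PC=0: DEC 4 -> ACC=-4 [depth=0]
Event 2 (INT 0): INT 0 arrives: push (MAIN, PC=1), enter IRQ0 at PC=0 (depth now 1) [depth=1]
Event 3 (EXEC): [IRQ0] PC=0: DEC 4 -> ACC=-8 [depth=1]
Event 4 (EXEC): [IRQ0] PC=1: IRET -> resume MAIN at PC=1 (depth now 0) [depth=0]
Event 5 (INT 0): INT 0 arrives: push (MAIN, PC=1), enter IRQ0 at PC=0 (depth now 1) [depth=1]
Event 6 (EXEC): [IRQ0] PC=0: DEC 4 -> ACC=-12 [depth=1]
Event 7 (EXEC): [IRQ0] PC=1: IRET -> resume MAIN at PC=1 (depth now 0) [depth=0]
Event 8 (EXEC): [MAIN] PC=1: NOP [depth=0]
Event 9 (EXEC): [MAIN] PC=2: INC 5 -> ACC=-7 [depth=0]
Event 10 (EXEC): [MAIN] PC=3: NOP [depth=0]
Event 11 (EXEC): [MAIN] PC=4: INC 4 -> ACC=-3 [depth=0]
Event 12 (EXEC): [MAIN] PC=5: INC 2 -> ACC=-1 [depth=0]
Event 13 (EXEC): [MAIN] PC=6: INC 2 -> ACC=1 [depth=0]
Event 14 (EXEC): [MAIN] PC=7: HALT [depth=0]
Max depth observed: 1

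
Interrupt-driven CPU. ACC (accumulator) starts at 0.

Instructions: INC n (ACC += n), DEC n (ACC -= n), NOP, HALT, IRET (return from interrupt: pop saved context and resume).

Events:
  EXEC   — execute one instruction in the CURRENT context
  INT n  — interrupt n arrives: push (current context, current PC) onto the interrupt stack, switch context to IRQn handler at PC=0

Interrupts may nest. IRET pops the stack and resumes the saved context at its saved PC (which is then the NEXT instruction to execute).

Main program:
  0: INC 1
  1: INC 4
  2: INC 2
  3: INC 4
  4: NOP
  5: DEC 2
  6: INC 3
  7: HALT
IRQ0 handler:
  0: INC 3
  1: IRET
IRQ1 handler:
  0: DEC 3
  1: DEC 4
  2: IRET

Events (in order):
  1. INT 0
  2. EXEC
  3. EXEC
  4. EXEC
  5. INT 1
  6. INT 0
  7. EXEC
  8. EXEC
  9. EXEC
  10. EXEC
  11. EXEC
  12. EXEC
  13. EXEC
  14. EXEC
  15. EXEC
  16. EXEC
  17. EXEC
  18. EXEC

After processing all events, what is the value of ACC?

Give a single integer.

Event 1 (INT 0): INT 0 arrives: push (MAIN, PC=0), enter IRQ0 at PC=0 (depth now 1)
Event 2 (EXEC): [IRQ0] PC=0: INC 3 -> ACC=3
Event 3 (EXEC): [IRQ0] PC=1: IRET -> resume MAIN at PC=0 (depth now 0)
Event 4 (EXEC): [MAIN] PC=0: INC 1 -> ACC=4
Event 5 (INT 1): INT 1 arrives: push (MAIN, PC=1), enter IRQ1 at PC=0 (depth now 1)
Event 6 (INT 0): INT 0 arrives: push (IRQ1, PC=0), enter IRQ0 at PC=0 (depth now 2)
Event 7 (EXEC): [IRQ0] PC=0: INC 3 -> ACC=7
Event 8 (EXEC): [IRQ0] PC=1: IRET -> resume IRQ1 at PC=0 (depth now 1)
Event 9 (EXEC): [IRQ1] PC=0: DEC 3 -> ACC=4
Event 10 (EXEC): [IRQ1] PC=1: DEC 4 -> ACC=0
Event 11 (EXEC): [IRQ1] PC=2: IRET -> resume MAIN at PC=1 (depth now 0)
Event 12 (EXEC): [MAIN] PC=1: INC 4 -> ACC=4
Event 13 (EXEC): [MAIN] PC=2: INC 2 -> ACC=6
Event 14 (EXEC): [MAIN] PC=3: INC 4 -> ACC=10
Event 15 (EXEC): [MAIN] PC=4: NOP
Event 16 (EXEC): [MAIN] PC=5: DEC 2 -> ACC=8
Event 17 (EXEC): [MAIN] PC=6: INC 3 -> ACC=11
Event 18 (EXEC): [MAIN] PC=7: HALT

Answer: 11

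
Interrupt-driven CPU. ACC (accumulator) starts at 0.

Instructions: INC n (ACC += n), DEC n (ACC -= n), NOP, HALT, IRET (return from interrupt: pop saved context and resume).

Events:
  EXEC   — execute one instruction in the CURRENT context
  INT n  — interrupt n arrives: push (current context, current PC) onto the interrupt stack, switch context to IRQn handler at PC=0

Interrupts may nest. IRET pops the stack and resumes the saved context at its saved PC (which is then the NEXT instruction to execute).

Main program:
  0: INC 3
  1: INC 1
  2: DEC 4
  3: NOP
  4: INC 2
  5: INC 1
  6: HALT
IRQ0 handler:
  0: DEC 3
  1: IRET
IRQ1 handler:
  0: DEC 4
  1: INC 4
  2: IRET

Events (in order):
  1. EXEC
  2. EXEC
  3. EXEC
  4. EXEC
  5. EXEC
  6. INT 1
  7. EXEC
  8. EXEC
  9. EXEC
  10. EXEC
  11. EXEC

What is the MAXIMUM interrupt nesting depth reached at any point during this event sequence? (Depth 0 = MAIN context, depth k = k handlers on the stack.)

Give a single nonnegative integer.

Event 1 (EXEC): [MAIN] PC=0: INC 3 -> ACC=3 [depth=0]
Event 2 (EXEC): [MAIN] PC=1: INC 1 -> ACC=4 [depth=0]
Event 3 (EXEC): [MAIN] PC=2: DEC 4 -> ACC=0 [depth=0]
Event 4 (EXEC): [MAIN] PC=3: NOP [depth=0]
Event 5 (EXEC): [MAIN] PC=4: INC 2 -> ACC=2 [depth=0]
Event 6 (INT 1): INT 1 arrives: push (MAIN, PC=5), enter IRQ1 at PC=0 (depth now 1) [depth=1]
Event 7 (EXEC): [IRQ1] PC=0: DEC 4 -> ACC=-2 [depth=1]
Event 8 (EXEC): [IRQ1] PC=1: INC 4 -> ACC=2 [depth=1]
Event 9 (EXEC): [IRQ1] PC=2: IRET -> resume MAIN at PC=5 (depth now 0) [depth=0]
Event 10 (EXEC): [MAIN] PC=5: INC 1 -> ACC=3 [depth=0]
Event 11 (EXEC): [MAIN] PC=6: HALT [depth=0]
Max depth observed: 1

Answer: 1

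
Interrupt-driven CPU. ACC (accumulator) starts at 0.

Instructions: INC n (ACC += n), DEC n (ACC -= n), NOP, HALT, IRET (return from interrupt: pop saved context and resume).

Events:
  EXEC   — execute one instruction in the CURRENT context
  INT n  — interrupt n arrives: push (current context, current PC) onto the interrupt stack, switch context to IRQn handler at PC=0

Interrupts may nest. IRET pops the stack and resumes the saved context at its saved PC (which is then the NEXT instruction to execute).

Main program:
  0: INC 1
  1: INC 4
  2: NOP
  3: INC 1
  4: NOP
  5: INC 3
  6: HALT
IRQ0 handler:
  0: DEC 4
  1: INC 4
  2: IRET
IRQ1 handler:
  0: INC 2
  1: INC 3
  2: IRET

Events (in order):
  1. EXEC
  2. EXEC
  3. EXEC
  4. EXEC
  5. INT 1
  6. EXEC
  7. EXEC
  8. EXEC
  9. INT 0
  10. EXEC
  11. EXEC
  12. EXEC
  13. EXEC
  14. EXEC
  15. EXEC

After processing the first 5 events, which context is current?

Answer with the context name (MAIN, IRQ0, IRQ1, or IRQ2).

Event 1 (EXEC): [MAIN] PC=0: INC 1 -> ACC=1
Event 2 (EXEC): [MAIN] PC=1: INC 4 -> ACC=5
Event 3 (EXEC): [MAIN] PC=2: NOP
Event 4 (EXEC): [MAIN] PC=3: INC 1 -> ACC=6
Event 5 (INT 1): INT 1 arrives: push (MAIN, PC=4), enter IRQ1 at PC=0 (depth now 1)

Answer: IRQ1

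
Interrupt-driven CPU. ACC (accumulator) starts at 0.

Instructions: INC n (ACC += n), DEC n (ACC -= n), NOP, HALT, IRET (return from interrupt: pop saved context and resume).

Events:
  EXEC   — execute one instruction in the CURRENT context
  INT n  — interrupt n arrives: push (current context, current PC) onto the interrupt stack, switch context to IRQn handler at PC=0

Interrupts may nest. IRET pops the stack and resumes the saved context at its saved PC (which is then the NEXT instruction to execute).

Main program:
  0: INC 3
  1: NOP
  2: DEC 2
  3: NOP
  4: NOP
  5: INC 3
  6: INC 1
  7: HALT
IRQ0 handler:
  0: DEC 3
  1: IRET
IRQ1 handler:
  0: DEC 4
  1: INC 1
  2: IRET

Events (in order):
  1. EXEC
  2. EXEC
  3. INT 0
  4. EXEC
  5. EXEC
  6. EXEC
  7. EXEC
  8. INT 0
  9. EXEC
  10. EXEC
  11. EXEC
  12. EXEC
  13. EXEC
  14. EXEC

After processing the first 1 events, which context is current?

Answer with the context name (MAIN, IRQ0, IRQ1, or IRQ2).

Event 1 (EXEC): [MAIN] PC=0: INC 3 -> ACC=3

Answer: MAIN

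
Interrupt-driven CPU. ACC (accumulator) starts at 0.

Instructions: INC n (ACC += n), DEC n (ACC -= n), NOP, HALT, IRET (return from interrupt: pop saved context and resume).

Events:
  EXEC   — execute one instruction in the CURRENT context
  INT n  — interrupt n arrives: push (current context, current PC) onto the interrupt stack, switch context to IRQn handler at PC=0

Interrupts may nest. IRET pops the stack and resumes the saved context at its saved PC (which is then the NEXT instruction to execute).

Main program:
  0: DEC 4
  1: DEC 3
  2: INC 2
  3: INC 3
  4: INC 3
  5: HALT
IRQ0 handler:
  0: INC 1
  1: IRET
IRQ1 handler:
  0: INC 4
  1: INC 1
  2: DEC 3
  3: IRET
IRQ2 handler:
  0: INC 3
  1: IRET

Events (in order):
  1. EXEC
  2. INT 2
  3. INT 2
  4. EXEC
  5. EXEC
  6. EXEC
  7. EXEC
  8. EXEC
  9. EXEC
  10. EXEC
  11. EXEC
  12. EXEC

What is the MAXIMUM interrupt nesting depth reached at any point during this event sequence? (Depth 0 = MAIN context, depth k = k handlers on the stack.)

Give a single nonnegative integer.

Event 1 (EXEC): [MAIN] PC=0: DEC 4 -> ACC=-4 [depth=0]
Event 2 (INT 2): INT 2 arrives: push (MAIN, PC=1), enter IRQ2 at PC=0 (depth now 1) [depth=1]
Event 3 (INT 2): INT 2 arrives: push (IRQ2, PC=0), enter IRQ2 at PC=0 (depth now 2) [depth=2]
Event 4 (EXEC): [IRQ2] PC=0: INC 3 -> ACC=-1 [depth=2]
Event 5 (EXEC): [IRQ2] PC=1: IRET -> resume IRQ2 at PC=0 (depth now 1) [depth=1]
Event 6 (EXEC): [IRQ2] PC=0: INC 3 -> ACC=2 [depth=1]
Event 7 (EXEC): [IRQ2] PC=1: IRET -> resume MAIN at PC=1 (depth now 0) [depth=0]
Event 8 (EXEC): [MAIN] PC=1: DEC 3 -> ACC=-1 [depth=0]
Event 9 (EXEC): [MAIN] PC=2: INC 2 -> ACC=1 [depth=0]
Event 10 (EXEC): [MAIN] PC=3: INC 3 -> ACC=4 [depth=0]
Event 11 (EXEC): [MAIN] PC=4: INC 3 -> ACC=7 [depth=0]
Event 12 (EXEC): [MAIN] PC=5: HALT [depth=0]
Max depth observed: 2

Answer: 2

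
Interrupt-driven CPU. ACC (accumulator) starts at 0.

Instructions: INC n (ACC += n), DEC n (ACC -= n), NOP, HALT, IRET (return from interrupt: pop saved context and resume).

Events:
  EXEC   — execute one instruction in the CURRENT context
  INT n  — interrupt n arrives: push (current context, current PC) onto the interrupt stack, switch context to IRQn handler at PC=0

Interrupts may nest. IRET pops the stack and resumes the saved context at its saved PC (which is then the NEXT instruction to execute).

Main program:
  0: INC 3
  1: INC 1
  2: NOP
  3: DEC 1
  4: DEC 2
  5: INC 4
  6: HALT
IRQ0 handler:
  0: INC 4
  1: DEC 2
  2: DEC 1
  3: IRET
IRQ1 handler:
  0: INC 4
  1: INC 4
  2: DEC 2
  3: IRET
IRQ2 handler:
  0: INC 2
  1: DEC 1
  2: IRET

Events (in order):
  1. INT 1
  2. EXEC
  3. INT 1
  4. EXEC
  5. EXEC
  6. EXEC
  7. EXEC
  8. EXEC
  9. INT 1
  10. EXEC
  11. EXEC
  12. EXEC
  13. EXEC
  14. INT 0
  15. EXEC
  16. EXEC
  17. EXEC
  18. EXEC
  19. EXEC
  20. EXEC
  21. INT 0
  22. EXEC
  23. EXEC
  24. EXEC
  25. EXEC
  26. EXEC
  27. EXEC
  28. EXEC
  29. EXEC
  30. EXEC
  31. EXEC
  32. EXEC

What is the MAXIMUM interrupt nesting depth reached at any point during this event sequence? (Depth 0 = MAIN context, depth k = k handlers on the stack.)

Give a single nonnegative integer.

Answer: 2

Derivation:
Event 1 (INT 1): INT 1 arrives: push (MAIN, PC=0), enter IRQ1 at PC=0 (depth now 1) [depth=1]
Event 2 (EXEC): [IRQ1] PC=0: INC 4 -> ACC=4 [depth=1]
Event 3 (INT 1): INT 1 arrives: push (IRQ1, PC=1), enter IRQ1 at PC=0 (depth now 2) [depth=2]
Event 4 (EXEC): [IRQ1] PC=0: INC 4 -> ACC=8 [depth=2]
Event 5 (EXEC): [IRQ1] PC=1: INC 4 -> ACC=12 [depth=2]
Event 6 (EXEC): [IRQ1] PC=2: DEC 2 -> ACC=10 [depth=2]
Event 7 (EXEC): [IRQ1] PC=3: IRET -> resume IRQ1 at PC=1 (depth now 1) [depth=1]
Event 8 (EXEC): [IRQ1] PC=1: INC 4 -> ACC=14 [depth=1]
Event 9 (INT 1): INT 1 arrives: push (IRQ1, PC=2), enter IRQ1 at PC=0 (depth now 2) [depth=2]
Event 10 (EXEC): [IRQ1] PC=0: INC 4 -> ACC=18 [depth=2]
Event 11 (EXEC): [IRQ1] PC=1: INC 4 -> ACC=22 [depth=2]
Event 12 (EXEC): [IRQ1] PC=2: DEC 2 -> ACC=20 [depth=2]
Event 13 (EXEC): [IRQ1] PC=3: IRET -> resume IRQ1 at PC=2 (depth now 1) [depth=1]
Event 14 (INT 0): INT 0 arrives: push (IRQ1, PC=2), enter IRQ0 at PC=0 (depth now 2) [depth=2]
Event 15 (EXEC): [IRQ0] PC=0: INC 4 -> ACC=24 [depth=2]
Event 16 (EXEC): [IRQ0] PC=1: DEC 2 -> ACC=22 [depth=2]
Event 17 (EXEC): [IRQ0] PC=2: DEC 1 -> ACC=21 [depth=2]
Event 18 (EXEC): [IRQ0] PC=3: IRET -> resume IRQ1 at PC=2 (depth now 1) [depth=1]
Event 19 (EXEC): [IRQ1] PC=2: DEC 2 -> ACC=19 [depth=1]
Event 20 (EXEC): [IRQ1] PC=3: IRET -> resume MAIN at PC=0 (depth now 0) [depth=0]
Event 21 (INT 0): INT 0 arrives: push (MAIN, PC=0), enter IRQ0 at PC=0 (depth now 1) [depth=1]
Event 22 (EXEC): [IRQ0] PC=0: INC 4 -> ACC=23 [depth=1]
Event 23 (EXEC): [IRQ0] PC=1: DEC 2 -> ACC=21 [depth=1]
Event 24 (EXEC): [IRQ0] PC=2: DEC 1 -> ACC=20 [depth=1]
Event 25 (EXEC): [IRQ0] PC=3: IRET -> resume MAIN at PC=0 (depth now 0) [depth=0]
Event 26 (EXEC): [MAIN] PC=0: INC 3 -> ACC=23 [depth=0]
Event 27 (EXEC): [MAIN] PC=1: INC 1 -> ACC=24 [depth=0]
Event 28 (EXEC): [MAIN] PC=2: NOP [depth=0]
Event 29 (EXEC): [MAIN] PC=3: DEC 1 -> ACC=23 [depth=0]
Event 30 (EXEC): [MAIN] PC=4: DEC 2 -> ACC=21 [depth=0]
Event 31 (EXEC): [MAIN] PC=5: INC 4 -> ACC=25 [depth=0]
Event 32 (EXEC): [MAIN] PC=6: HALT [depth=0]
Max depth observed: 2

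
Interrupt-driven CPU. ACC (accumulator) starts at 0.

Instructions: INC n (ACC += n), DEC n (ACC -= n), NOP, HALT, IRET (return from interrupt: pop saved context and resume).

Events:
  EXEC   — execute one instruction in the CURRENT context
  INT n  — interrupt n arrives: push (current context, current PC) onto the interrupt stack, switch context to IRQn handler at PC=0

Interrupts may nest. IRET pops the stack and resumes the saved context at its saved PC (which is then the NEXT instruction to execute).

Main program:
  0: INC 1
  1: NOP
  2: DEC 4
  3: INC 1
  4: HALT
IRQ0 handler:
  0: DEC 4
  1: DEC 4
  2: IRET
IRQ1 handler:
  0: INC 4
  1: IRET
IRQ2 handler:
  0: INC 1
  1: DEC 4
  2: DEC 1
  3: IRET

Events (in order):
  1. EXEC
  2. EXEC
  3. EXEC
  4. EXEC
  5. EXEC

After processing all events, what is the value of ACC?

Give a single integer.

Answer: -2

Derivation:
Event 1 (EXEC): [MAIN] PC=0: INC 1 -> ACC=1
Event 2 (EXEC): [MAIN] PC=1: NOP
Event 3 (EXEC): [MAIN] PC=2: DEC 4 -> ACC=-3
Event 4 (EXEC): [MAIN] PC=3: INC 1 -> ACC=-2
Event 5 (EXEC): [MAIN] PC=4: HALT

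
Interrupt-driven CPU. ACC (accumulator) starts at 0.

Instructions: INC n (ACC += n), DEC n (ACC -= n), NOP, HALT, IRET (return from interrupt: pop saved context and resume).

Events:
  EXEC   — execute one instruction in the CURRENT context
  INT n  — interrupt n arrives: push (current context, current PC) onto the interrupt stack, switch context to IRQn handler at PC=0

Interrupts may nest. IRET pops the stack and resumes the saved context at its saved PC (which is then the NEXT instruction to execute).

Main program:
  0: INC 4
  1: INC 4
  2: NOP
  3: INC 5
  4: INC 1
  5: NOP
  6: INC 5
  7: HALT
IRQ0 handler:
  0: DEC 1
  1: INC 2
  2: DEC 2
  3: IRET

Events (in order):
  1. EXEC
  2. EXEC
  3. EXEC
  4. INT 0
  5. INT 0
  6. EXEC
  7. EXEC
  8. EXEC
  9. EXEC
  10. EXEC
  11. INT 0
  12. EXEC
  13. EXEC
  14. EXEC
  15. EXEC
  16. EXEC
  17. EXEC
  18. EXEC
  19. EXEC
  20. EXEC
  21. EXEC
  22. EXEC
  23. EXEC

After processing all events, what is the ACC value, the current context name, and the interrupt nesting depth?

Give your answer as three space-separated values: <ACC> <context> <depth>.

Event 1 (EXEC): [MAIN] PC=0: INC 4 -> ACC=4
Event 2 (EXEC): [MAIN] PC=1: INC 4 -> ACC=8
Event 3 (EXEC): [MAIN] PC=2: NOP
Event 4 (INT 0): INT 0 arrives: push (MAIN, PC=3), enter IRQ0 at PC=0 (depth now 1)
Event 5 (INT 0): INT 0 arrives: push (IRQ0, PC=0), enter IRQ0 at PC=0 (depth now 2)
Event 6 (EXEC): [IRQ0] PC=0: DEC 1 -> ACC=7
Event 7 (EXEC): [IRQ0] PC=1: INC 2 -> ACC=9
Event 8 (EXEC): [IRQ0] PC=2: DEC 2 -> ACC=7
Event 9 (EXEC): [IRQ0] PC=3: IRET -> resume IRQ0 at PC=0 (depth now 1)
Event 10 (EXEC): [IRQ0] PC=0: DEC 1 -> ACC=6
Event 11 (INT 0): INT 0 arrives: push (IRQ0, PC=1), enter IRQ0 at PC=0 (depth now 2)
Event 12 (EXEC): [IRQ0] PC=0: DEC 1 -> ACC=5
Event 13 (EXEC): [IRQ0] PC=1: INC 2 -> ACC=7
Event 14 (EXEC): [IRQ0] PC=2: DEC 2 -> ACC=5
Event 15 (EXEC): [IRQ0] PC=3: IRET -> resume IRQ0 at PC=1 (depth now 1)
Event 16 (EXEC): [IRQ0] PC=1: INC 2 -> ACC=7
Event 17 (EXEC): [IRQ0] PC=2: DEC 2 -> ACC=5
Event 18 (EXEC): [IRQ0] PC=3: IRET -> resume MAIN at PC=3 (depth now 0)
Event 19 (EXEC): [MAIN] PC=3: INC 5 -> ACC=10
Event 20 (EXEC): [MAIN] PC=4: INC 1 -> ACC=11
Event 21 (EXEC): [MAIN] PC=5: NOP
Event 22 (EXEC): [MAIN] PC=6: INC 5 -> ACC=16
Event 23 (EXEC): [MAIN] PC=7: HALT

Answer: 16 MAIN 0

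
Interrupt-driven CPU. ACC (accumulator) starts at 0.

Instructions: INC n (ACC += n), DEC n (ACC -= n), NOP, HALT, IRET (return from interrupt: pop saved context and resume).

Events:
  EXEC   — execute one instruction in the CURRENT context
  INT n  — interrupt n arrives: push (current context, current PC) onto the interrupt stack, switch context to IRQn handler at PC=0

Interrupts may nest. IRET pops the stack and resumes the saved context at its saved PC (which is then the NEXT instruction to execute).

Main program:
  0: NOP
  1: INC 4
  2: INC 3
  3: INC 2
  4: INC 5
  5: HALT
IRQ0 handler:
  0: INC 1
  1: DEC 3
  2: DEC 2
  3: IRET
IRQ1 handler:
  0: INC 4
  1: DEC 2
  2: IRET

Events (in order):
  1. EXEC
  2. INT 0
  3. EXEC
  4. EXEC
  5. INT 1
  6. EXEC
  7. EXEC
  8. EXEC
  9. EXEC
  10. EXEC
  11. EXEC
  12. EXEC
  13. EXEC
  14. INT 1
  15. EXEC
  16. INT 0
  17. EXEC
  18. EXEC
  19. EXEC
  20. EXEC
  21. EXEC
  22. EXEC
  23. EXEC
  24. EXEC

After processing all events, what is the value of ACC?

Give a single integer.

Answer: 10

Derivation:
Event 1 (EXEC): [MAIN] PC=0: NOP
Event 2 (INT 0): INT 0 arrives: push (MAIN, PC=1), enter IRQ0 at PC=0 (depth now 1)
Event 3 (EXEC): [IRQ0] PC=0: INC 1 -> ACC=1
Event 4 (EXEC): [IRQ0] PC=1: DEC 3 -> ACC=-2
Event 5 (INT 1): INT 1 arrives: push (IRQ0, PC=2), enter IRQ1 at PC=0 (depth now 2)
Event 6 (EXEC): [IRQ1] PC=0: INC 4 -> ACC=2
Event 7 (EXEC): [IRQ1] PC=1: DEC 2 -> ACC=0
Event 8 (EXEC): [IRQ1] PC=2: IRET -> resume IRQ0 at PC=2 (depth now 1)
Event 9 (EXEC): [IRQ0] PC=2: DEC 2 -> ACC=-2
Event 10 (EXEC): [IRQ0] PC=3: IRET -> resume MAIN at PC=1 (depth now 0)
Event 11 (EXEC): [MAIN] PC=1: INC 4 -> ACC=2
Event 12 (EXEC): [MAIN] PC=2: INC 3 -> ACC=5
Event 13 (EXEC): [MAIN] PC=3: INC 2 -> ACC=7
Event 14 (INT 1): INT 1 arrives: push (MAIN, PC=4), enter IRQ1 at PC=0 (depth now 1)
Event 15 (EXEC): [IRQ1] PC=0: INC 4 -> ACC=11
Event 16 (INT 0): INT 0 arrives: push (IRQ1, PC=1), enter IRQ0 at PC=0 (depth now 2)
Event 17 (EXEC): [IRQ0] PC=0: INC 1 -> ACC=12
Event 18 (EXEC): [IRQ0] PC=1: DEC 3 -> ACC=9
Event 19 (EXEC): [IRQ0] PC=2: DEC 2 -> ACC=7
Event 20 (EXEC): [IRQ0] PC=3: IRET -> resume IRQ1 at PC=1 (depth now 1)
Event 21 (EXEC): [IRQ1] PC=1: DEC 2 -> ACC=5
Event 22 (EXEC): [IRQ1] PC=2: IRET -> resume MAIN at PC=4 (depth now 0)
Event 23 (EXEC): [MAIN] PC=4: INC 5 -> ACC=10
Event 24 (EXEC): [MAIN] PC=5: HALT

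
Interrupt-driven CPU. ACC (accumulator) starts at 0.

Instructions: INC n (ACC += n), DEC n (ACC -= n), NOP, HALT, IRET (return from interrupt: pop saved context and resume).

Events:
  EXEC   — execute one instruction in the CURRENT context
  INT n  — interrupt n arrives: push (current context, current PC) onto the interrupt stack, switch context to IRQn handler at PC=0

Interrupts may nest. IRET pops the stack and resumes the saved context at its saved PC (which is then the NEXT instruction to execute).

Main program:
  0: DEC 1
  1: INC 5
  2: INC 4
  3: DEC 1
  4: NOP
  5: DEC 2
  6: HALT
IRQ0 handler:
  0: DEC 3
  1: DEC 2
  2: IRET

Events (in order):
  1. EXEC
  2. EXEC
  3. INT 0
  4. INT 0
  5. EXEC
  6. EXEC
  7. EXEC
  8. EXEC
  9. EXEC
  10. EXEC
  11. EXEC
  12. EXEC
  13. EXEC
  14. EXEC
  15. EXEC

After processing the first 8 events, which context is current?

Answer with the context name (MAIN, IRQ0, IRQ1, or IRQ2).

Answer: IRQ0

Derivation:
Event 1 (EXEC): [MAIN] PC=0: DEC 1 -> ACC=-1
Event 2 (EXEC): [MAIN] PC=1: INC 5 -> ACC=4
Event 3 (INT 0): INT 0 arrives: push (MAIN, PC=2), enter IRQ0 at PC=0 (depth now 1)
Event 4 (INT 0): INT 0 arrives: push (IRQ0, PC=0), enter IRQ0 at PC=0 (depth now 2)
Event 5 (EXEC): [IRQ0] PC=0: DEC 3 -> ACC=1
Event 6 (EXEC): [IRQ0] PC=1: DEC 2 -> ACC=-1
Event 7 (EXEC): [IRQ0] PC=2: IRET -> resume IRQ0 at PC=0 (depth now 1)
Event 8 (EXEC): [IRQ0] PC=0: DEC 3 -> ACC=-4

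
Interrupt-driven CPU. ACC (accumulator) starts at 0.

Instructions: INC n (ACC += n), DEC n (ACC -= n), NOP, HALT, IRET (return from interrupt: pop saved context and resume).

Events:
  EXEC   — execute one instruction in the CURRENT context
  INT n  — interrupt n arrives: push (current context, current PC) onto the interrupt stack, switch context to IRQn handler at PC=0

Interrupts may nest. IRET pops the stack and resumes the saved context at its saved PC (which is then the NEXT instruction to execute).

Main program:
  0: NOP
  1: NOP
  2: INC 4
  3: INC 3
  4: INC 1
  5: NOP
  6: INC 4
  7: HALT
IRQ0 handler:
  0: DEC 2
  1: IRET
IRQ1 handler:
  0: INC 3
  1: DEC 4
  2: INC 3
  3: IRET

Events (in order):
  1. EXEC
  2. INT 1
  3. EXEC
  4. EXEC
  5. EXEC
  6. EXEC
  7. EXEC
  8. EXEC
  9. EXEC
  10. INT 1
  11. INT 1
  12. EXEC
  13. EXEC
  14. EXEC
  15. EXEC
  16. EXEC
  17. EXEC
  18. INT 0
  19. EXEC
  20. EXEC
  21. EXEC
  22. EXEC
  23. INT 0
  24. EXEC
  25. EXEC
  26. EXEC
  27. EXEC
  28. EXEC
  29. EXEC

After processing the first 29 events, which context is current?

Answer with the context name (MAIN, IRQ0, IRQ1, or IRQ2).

Answer: MAIN

Derivation:
Event 1 (EXEC): [MAIN] PC=0: NOP
Event 2 (INT 1): INT 1 arrives: push (MAIN, PC=1), enter IRQ1 at PC=0 (depth now 1)
Event 3 (EXEC): [IRQ1] PC=0: INC 3 -> ACC=3
Event 4 (EXEC): [IRQ1] PC=1: DEC 4 -> ACC=-1
Event 5 (EXEC): [IRQ1] PC=2: INC 3 -> ACC=2
Event 6 (EXEC): [IRQ1] PC=3: IRET -> resume MAIN at PC=1 (depth now 0)
Event 7 (EXEC): [MAIN] PC=1: NOP
Event 8 (EXEC): [MAIN] PC=2: INC 4 -> ACC=6
Event 9 (EXEC): [MAIN] PC=3: INC 3 -> ACC=9
Event 10 (INT 1): INT 1 arrives: push (MAIN, PC=4), enter IRQ1 at PC=0 (depth now 1)
Event 11 (INT 1): INT 1 arrives: push (IRQ1, PC=0), enter IRQ1 at PC=0 (depth now 2)
Event 12 (EXEC): [IRQ1] PC=0: INC 3 -> ACC=12
Event 13 (EXEC): [IRQ1] PC=1: DEC 4 -> ACC=8
Event 14 (EXEC): [IRQ1] PC=2: INC 3 -> ACC=11
Event 15 (EXEC): [IRQ1] PC=3: IRET -> resume IRQ1 at PC=0 (depth now 1)
Event 16 (EXEC): [IRQ1] PC=0: INC 3 -> ACC=14
Event 17 (EXEC): [IRQ1] PC=1: DEC 4 -> ACC=10
Event 18 (INT 0): INT 0 arrives: push (IRQ1, PC=2), enter IRQ0 at PC=0 (depth now 2)
Event 19 (EXEC): [IRQ0] PC=0: DEC 2 -> ACC=8
Event 20 (EXEC): [IRQ0] PC=1: IRET -> resume IRQ1 at PC=2 (depth now 1)
Event 21 (EXEC): [IRQ1] PC=2: INC 3 -> ACC=11
Event 22 (EXEC): [IRQ1] PC=3: IRET -> resume MAIN at PC=4 (depth now 0)
Event 23 (INT 0): INT 0 arrives: push (MAIN, PC=4), enter IRQ0 at PC=0 (depth now 1)
Event 24 (EXEC): [IRQ0] PC=0: DEC 2 -> ACC=9
Event 25 (EXEC): [IRQ0] PC=1: IRET -> resume MAIN at PC=4 (depth now 0)
Event 26 (EXEC): [MAIN] PC=4: INC 1 -> ACC=10
Event 27 (EXEC): [MAIN] PC=5: NOP
Event 28 (EXEC): [MAIN] PC=6: INC 4 -> ACC=14
Event 29 (EXEC): [MAIN] PC=7: HALT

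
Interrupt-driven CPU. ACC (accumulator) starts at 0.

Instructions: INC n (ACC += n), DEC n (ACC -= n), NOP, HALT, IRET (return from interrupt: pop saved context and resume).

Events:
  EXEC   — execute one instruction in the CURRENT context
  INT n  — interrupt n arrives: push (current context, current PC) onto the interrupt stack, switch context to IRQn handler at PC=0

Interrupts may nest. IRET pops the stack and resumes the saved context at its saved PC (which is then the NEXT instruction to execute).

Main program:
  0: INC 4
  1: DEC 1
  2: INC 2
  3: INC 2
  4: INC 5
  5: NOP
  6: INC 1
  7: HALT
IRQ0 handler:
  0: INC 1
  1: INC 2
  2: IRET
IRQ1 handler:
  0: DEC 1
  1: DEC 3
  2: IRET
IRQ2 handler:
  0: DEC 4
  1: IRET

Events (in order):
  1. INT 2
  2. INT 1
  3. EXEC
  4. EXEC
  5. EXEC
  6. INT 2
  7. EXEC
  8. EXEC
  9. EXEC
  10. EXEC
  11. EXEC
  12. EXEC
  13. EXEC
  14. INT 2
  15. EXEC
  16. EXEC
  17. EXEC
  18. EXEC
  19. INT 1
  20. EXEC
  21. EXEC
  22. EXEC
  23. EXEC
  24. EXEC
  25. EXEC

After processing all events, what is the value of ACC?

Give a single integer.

Event 1 (INT 2): INT 2 arrives: push (MAIN, PC=0), enter IRQ2 at PC=0 (depth now 1)
Event 2 (INT 1): INT 1 arrives: push (IRQ2, PC=0), enter IRQ1 at PC=0 (depth now 2)
Event 3 (EXEC): [IRQ1] PC=0: DEC 1 -> ACC=-1
Event 4 (EXEC): [IRQ1] PC=1: DEC 3 -> ACC=-4
Event 5 (EXEC): [IRQ1] PC=2: IRET -> resume IRQ2 at PC=0 (depth now 1)
Event 6 (INT 2): INT 2 arrives: push (IRQ2, PC=0), enter IRQ2 at PC=0 (depth now 2)
Event 7 (EXEC): [IRQ2] PC=0: DEC 4 -> ACC=-8
Event 8 (EXEC): [IRQ2] PC=1: IRET -> resume IRQ2 at PC=0 (depth now 1)
Event 9 (EXEC): [IRQ2] PC=0: DEC 4 -> ACC=-12
Event 10 (EXEC): [IRQ2] PC=1: IRET -> resume MAIN at PC=0 (depth now 0)
Event 11 (EXEC): [MAIN] PC=0: INC 4 -> ACC=-8
Event 12 (EXEC): [MAIN] PC=1: DEC 1 -> ACC=-9
Event 13 (EXEC): [MAIN] PC=2: INC 2 -> ACC=-7
Event 14 (INT 2): INT 2 arrives: push (MAIN, PC=3), enter IRQ2 at PC=0 (depth now 1)
Event 15 (EXEC): [IRQ2] PC=0: DEC 4 -> ACC=-11
Event 16 (EXEC): [IRQ2] PC=1: IRET -> resume MAIN at PC=3 (depth now 0)
Event 17 (EXEC): [MAIN] PC=3: INC 2 -> ACC=-9
Event 18 (EXEC): [MAIN] PC=4: INC 5 -> ACC=-4
Event 19 (INT 1): INT 1 arrives: push (MAIN, PC=5), enter IRQ1 at PC=0 (depth now 1)
Event 20 (EXEC): [IRQ1] PC=0: DEC 1 -> ACC=-5
Event 21 (EXEC): [IRQ1] PC=1: DEC 3 -> ACC=-8
Event 22 (EXEC): [IRQ1] PC=2: IRET -> resume MAIN at PC=5 (depth now 0)
Event 23 (EXEC): [MAIN] PC=5: NOP
Event 24 (EXEC): [MAIN] PC=6: INC 1 -> ACC=-7
Event 25 (EXEC): [MAIN] PC=7: HALT

Answer: -7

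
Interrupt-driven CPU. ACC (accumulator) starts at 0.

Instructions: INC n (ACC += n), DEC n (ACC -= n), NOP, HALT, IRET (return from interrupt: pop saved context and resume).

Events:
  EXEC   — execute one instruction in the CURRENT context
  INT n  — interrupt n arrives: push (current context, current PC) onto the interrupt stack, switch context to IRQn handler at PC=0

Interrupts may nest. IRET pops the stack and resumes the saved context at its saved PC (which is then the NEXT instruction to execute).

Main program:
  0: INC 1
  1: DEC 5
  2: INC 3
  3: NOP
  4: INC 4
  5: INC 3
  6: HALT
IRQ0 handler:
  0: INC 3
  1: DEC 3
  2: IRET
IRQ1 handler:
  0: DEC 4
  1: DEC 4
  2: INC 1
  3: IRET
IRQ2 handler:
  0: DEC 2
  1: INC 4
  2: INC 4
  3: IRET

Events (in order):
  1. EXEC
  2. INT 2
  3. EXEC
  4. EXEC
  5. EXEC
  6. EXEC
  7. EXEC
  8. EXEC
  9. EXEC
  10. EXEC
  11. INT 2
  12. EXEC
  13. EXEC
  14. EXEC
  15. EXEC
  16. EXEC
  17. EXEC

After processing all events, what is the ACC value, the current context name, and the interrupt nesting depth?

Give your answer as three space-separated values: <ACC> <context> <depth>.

Event 1 (EXEC): [MAIN] PC=0: INC 1 -> ACC=1
Event 2 (INT 2): INT 2 arrives: push (MAIN, PC=1), enter IRQ2 at PC=0 (depth now 1)
Event 3 (EXEC): [IRQ2] PC=0: DEC 2 -> ACC=-1
Event 4 (EXEC): [IRQ2] PC=1: INC 4 -> ACC=3
Event 5 (EXEC): [IRQ2] PC=2: INC 4 -> ACC=7
Event 6 (EXEC): [IRQ2] PC=3: IRET -> resume MAIN at PC=1 (depth now 0)
Event 7 (EXEC): [MAIN] PC=1: DEC 5 -> ACC=2
Event 8 (EXEC): [MAIN] PC=2: INC 3 -> ACC=5
Event 9 (EXEC): [MAIN] PC=3: NOP
Event 10 (EXEC): [MAIN] PC=4: INC 4 -> ACC=9
Event 11 (INT 2): INT 2 arrives: push (MAIN, PC=5), enter IRQ2 at PC=0 (depth now 1)
Event 12 (EXEC): [IRQ2] PC=0: DEC 2 -> ACC=7
Event 13 (EXEC): [IRQ2] PC=1: INC 4 -> ACC=11
Event 14 (EXEC): [IRQ2] PC=2: INC 4 -> ACC=15
Event 15 (EXEC): [IRQ2] PC=3: IRET -> resume MAIN at PC=5 (depth now 0)
Event 16 (EXEC): [MAIN] PC=5: INC 3 -> ACC=18
Event 17 (EXEC): [MAIN] PC=6: HALT

Answer: 18 MAIN 0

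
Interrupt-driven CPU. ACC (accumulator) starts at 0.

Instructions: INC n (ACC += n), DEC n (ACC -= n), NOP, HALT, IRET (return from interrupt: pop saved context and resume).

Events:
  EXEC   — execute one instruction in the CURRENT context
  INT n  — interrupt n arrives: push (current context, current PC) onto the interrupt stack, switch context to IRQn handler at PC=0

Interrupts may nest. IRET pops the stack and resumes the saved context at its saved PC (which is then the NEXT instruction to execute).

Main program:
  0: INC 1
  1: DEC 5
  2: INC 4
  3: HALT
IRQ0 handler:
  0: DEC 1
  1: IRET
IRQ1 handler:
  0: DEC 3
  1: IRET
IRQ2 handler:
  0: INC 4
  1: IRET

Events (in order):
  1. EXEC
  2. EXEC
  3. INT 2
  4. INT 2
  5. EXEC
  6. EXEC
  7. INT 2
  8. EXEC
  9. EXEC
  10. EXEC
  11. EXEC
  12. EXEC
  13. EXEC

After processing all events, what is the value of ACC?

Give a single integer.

Answer: 12

Derivation:
Event 1 (EXEC): [MAIN] PC=0: INC 1 -> ACC=1
Event 2 (EXEC): [MAIN] PC=1: DEC 5 -> ACC=-4
Event 3 (INT 2): INT 2 arrives: push (MAIN, PC=2), enter IRQ2 at PC=0 (depth now 1)
Event 4 (INT 2): INT 2 arrives: push (IRQ2, PC=0), enter IRQ2 at PC=0 (depth now 2)
Event 5 (EXEC): [IRQ2] PC=0: INC 4 -> ACC=0
Event 6 (EXEC): [IRQ2] PC=1: IRET -> resume IRQ2 at PC=0 (depth now 1)
Event 7 (INT 2): INT 2 arrives: push (IRQ2, PC=0), enter IRQ2 at PC=0 (depth now 2)
Event 8 (EXEC): [IRQ2] PC=0: INC 4 -> ACC=4
Event 9 (EXEC): [IRQ2] PC=1: IRET -> resume IRQ2 at PC=0 (depth now 1)
Event 10 (EXEC): [IRQ2] PC=0: INC 4 -> ACC=8
Event 11 (EXEC): [IRQ2] PC=1: IRET -> resume MAIN at PC=2 (depth now 0)
Event 12 (EXEC): [MAIN] PC=2: INC 4 -> ACC=12
Event 13 (EXEC): [MAIN] PC=3: HALT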